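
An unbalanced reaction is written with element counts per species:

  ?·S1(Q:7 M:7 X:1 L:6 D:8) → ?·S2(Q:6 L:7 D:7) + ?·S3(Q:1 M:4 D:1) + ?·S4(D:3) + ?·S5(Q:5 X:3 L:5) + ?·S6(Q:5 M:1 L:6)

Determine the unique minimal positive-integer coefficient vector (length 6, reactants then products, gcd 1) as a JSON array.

Coefficients: [3, 1, 5, 4, 1, 1]

Q: 3·7 = 21 | 1·6+5·1+4·0+1·5+1·5 = 21
M: 3·7 = 21 | 1·0+5·4+4·0+1·0+1·1 = 21
X: 3·1 = 3 | 1·0+5·0+4·0+1·3+1·0 = 3
L: 3·6 = 18 | 1·7+5·0+4·0+1·5+1·6 = 18
D: 3·8 = 24 | 1·7+5·1+4·3+1·0+1·0 = 24
gcd(3,1,5,4,1,1) = 1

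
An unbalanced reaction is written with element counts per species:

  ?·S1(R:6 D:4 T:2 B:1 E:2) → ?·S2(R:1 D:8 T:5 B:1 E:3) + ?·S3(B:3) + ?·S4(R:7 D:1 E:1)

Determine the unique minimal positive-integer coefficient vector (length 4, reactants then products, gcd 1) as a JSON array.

Coefficients: [5, 2, 1, 4]

R: 5·6 = 30 | 2·1+1·0+4·7 = 30
D: 5·4 = 20 | 2·8+1·0+4·1 = 20
T: 5·2 = 10 | 2·5+1·0+4·0 = 10
B: 5·1 = 5 | 2·1+1·3+4·0 = 5
E: 5·2 = 10 | 2·3+1·0+4·1 = 10
gcd(5,2,1,4) = 1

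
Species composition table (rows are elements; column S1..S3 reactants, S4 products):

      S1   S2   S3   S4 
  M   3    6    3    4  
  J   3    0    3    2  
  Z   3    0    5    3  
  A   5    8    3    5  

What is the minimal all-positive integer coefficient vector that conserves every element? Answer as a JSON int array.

M: 1·3+2·6+3·3 = 24 | 6·4 = 24
J: 1·3+2·0+3·3 = 12 | 6·2 = 12
Z: 1·3+2·0+3·5 = 18 | 6·3 = 18
A: 1·5+2·8+3·3 = 30 | 6·5 = 30
gcd(1,2,3,6) = 1

Coefficients: [1, 2, 3, 6]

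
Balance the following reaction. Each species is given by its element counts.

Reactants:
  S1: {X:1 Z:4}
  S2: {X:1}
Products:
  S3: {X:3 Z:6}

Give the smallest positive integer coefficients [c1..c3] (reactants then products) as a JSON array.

X: 3·1+3·1 = 6 | 2·3 = 6
Z: 3·4+3·0 = 12 | 2·6 = 12
gcd(3,3,2) = 1

Coefficients: [3, 3, 2]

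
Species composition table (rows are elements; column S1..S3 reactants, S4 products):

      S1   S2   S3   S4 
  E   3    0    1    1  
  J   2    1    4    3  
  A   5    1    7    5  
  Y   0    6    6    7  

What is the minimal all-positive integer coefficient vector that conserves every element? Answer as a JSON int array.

E: 1·3+4·0+3·1 = 6 | 6·1 = 6
J: 1·2+4·1+3·4 = 18 | 6·3 = 18
A: 1·5+4·1+3·7 = 30 | 6·5 = 30
Y: 1·0+4·6+3·6 = 42 | 6·7 = 42
gcd(1,4,3,6) = 1

Coefficients: [1, 4, 3, 6]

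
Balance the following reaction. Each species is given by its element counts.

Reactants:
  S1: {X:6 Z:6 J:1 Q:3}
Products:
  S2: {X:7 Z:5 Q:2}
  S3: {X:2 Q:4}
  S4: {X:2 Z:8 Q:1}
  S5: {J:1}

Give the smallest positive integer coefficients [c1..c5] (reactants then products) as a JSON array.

Coefficients: [3, 2, 1, 1, 3]

X: 3·6 = 18 | 2·7+1·2+1·2+3·0 = 18
Z: 3·6 = 18 | 2·5+1·0+1·8+3·0 = 18
J: 3·1 = 3 | 2·0+1·0+1·0+3·1 = 3
Q: 3·3 = 9 | 2·2+1·4+1·1+3·0 = 9
gcd(3,2,1,1,3) = 1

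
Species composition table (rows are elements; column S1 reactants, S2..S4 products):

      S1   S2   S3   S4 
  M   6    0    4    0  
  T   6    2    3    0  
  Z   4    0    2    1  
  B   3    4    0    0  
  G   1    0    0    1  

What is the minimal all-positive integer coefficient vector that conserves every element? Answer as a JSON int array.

M: 4·6 = 24 | 3·0+6·4+4·0 = 24
T: 4·6 = 24 | 3·2+6·3+4·0 = 24
Z: 4·4 = 16 | 3·0+6·2+4·1 = 16
B: 4·3 = 12 | 3·4+6·0+4·0 = 12
G: 4·1 = 4 | 3·0+6·0+4·1 = 4
gcd(4,3,6,4) = 1

Coefficients: [4, 3, 6, 4]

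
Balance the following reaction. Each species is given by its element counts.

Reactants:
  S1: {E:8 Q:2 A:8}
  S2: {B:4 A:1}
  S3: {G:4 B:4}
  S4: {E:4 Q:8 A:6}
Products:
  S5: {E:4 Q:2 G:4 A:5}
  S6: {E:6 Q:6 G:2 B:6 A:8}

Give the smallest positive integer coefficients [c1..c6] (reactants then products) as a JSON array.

Coefficients: [3, 5, 4, 4, 1, 6]

E: 3·8+5·0+4·0+4·4 = 40 | 1·4+6·6 = 40
Q: 3·2+5·0+4·0+4·8 = 38 | 1·2+6·6 = 38
G: 3·0+5·0+4·4+4·0 = 16 | 1·4+6·2 = 16
B: 3·0+5·4+4·4+4·0 = 36 | 1·0+6·6 = 36
A: 3·8+5·1+4·0+4·6 = 53 | 1·5+6·8 = 53
gcd(3,5,4,4,1,6) = 1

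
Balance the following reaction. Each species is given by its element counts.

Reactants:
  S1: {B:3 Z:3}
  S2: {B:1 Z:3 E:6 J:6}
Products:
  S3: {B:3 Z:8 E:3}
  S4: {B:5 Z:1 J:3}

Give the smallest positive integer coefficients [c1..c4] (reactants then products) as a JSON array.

B: 5·3+1·1 = 16 | 2·3+2·5 = 16
Z: 5·3+1·3 = 18 | 2·8+2·1 = 18
E: 5·0+1·6 = 6 | 2·3+2·0 = 6
J: 5·0+1·6 = 6 | 2·0+2·3 = 6
gcd(5,1,2,2) = 1

Coefficients: [5, 1, 2, 2]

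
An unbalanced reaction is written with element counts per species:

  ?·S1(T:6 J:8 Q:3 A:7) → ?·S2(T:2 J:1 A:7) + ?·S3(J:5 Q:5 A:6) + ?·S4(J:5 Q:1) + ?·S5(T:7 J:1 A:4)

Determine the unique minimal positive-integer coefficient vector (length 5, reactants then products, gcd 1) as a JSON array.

T: 5·6 = 30 | 1·2+2·0+5·0+4·7 = 30
J: 5·8 = 40 | 1·1+2·5+5·5+4·1 = 40
Q: 5·3 = 15 | 1·0+2·5+5·1+4·0 = 15
A: 5·7 = 35 | 1·7+2·6+5·0+4·4 = 35
gcd(5,1,2,5,4) = 1

Coefficients: [5, 1, 2, 5, 4]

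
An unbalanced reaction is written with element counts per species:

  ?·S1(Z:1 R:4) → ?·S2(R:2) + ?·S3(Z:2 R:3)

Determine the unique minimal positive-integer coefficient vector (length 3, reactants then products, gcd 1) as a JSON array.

Z: 4·1 = 4 | 5·0+2·2 = 4
R: 4·4 = 16 | 5·2+2·3 = 16
gcd(4,5,2) = 1

Coefficients: [4, 5, 2]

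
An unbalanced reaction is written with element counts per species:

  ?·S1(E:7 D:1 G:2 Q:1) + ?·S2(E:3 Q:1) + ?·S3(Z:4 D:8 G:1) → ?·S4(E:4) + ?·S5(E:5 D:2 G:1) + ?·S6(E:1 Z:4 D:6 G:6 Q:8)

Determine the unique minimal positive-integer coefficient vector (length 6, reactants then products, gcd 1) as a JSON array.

E: 4·7+4·3+1·0 = 40 | 6·4+3·5+1·1 = 40
Z: 4·0+4·0+1·4 = 4 | 6·0+3·0+1·4 = 4
D: 4·1+4·0+1·8 = 12 | 6·0+3·2+1·6 = 12
G: 4·2+4·0+1·1 = 9 | 6·0+3·1+1·6 = 9
Q: 4·1+4·1+1·0 = 8 | 6·0+3·0+1·8 = 8
gcd(4,4,1,6,3,1) = 1

Coefficients: [4, 4, 1, 6, 3, 1]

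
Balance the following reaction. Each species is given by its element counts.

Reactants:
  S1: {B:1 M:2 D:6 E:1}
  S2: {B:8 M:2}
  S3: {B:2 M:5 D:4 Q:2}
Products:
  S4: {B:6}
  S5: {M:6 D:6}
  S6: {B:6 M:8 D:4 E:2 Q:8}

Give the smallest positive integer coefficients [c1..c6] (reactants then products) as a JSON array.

Coefficients: [2, 4, 4, 6, 4, 1]

B: 2·1+4·8+4·2 = 42 | 6·6+4·0+1·6 = 42
M: 2·2+4·2+4·5 = 32 | 6·0+4·6+1·8 = 32
D: 2·6+4·0+4·4 = 28 | 6·0+4·6+1·4 = 28
E: 2·1+4·0+4·0 = 2 | 6·0+4·0+1·2 = 2
Q: 2·0+4·0+4·2 = 8 | 6·0+4·0+1·8 = 8
gcd(2,4,4,6,4,1) = 1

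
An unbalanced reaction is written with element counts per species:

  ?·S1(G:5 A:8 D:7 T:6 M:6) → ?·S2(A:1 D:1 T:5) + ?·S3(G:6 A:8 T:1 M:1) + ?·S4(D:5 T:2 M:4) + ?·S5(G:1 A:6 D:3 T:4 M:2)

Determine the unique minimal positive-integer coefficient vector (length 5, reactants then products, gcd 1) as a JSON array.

Coefficients: [5, 2, 4, 6, 1]

G: 5·5 = 25 | 2·0+4·6+6·0+1·1 = 25
A: 5·8 = 40 | 2·1+4·8+6·0+1·6 = 40
D: 5·7 = 35 | 2·1+4·0+6·5+1·3 = 35
T: 5·6 = 30 | 2·5+4·1+6·2+1·4 = 30
M: 5·6 = 30 | 2·0+4·1+6·4+1·2 = 30
gcd(5,2,4,6,1) = 1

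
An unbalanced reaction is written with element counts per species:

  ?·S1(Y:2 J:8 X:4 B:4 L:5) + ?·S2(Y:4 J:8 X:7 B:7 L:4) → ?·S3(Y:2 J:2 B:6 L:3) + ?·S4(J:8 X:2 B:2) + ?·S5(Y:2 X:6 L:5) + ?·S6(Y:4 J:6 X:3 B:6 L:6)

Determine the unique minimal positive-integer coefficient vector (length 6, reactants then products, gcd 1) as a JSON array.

Y: 5·2+2·4 = 18 | 2·2+5·0+3·2+2·4 = 18
J: 5·8+2·8 = 56 | 2·2+5·8+3·0+2·6 = 56
X: 5·4+2·7 = 34 | 2·0+5·2+3·6+2·3 = 34
B: 5·4+2·7 = 34 | 2·6+5·2+3·0+2·6 = 34
L: 5·5+2·4 = 33 | 2·3+5·0+3·5+2·6 = 33
gcd(5,2,2,5,3,2) = 1

Coefficients: [5, 2, 2, 5, 3, 2]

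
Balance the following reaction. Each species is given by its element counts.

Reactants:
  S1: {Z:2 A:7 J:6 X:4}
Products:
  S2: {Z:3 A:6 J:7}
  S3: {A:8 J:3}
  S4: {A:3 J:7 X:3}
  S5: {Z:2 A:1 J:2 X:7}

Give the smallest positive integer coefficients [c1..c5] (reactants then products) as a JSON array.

Coefficients: [6, 2, 3, 1, 3]

Z: 6·2 = 12 | 2·3+3·0+1·0+3·2 = 12
A: 6·7 = 42 | 2·6+3·8+1·3+3·1 = 42
J: 6·6 = 36 | 2·7+3·3+1·7+3·2 = 36
X: 6·4 = 24 | 2·0+3·0+1·3+3·7 = 24
gcd(6,2,3,1,3) = 1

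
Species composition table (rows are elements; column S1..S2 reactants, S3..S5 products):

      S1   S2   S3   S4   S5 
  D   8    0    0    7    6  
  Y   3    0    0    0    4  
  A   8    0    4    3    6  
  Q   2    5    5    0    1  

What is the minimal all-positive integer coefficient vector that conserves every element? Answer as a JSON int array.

D: 4·8+1·0 = 32 | 2·0+2·7+3·6 = 32
Y: 4·3+1·0 = 12 | 2·0+2·0+3·4 = 12
A: 4·8+1·0 = 32 | 2·4+2·3+3·6 = 32
Q: 4·2+1·5 = 13 | 2·5+2·0+3·1 = 13
gcd(4,1,2,2,3) = 1

Coefficients: [4, 1, 2, 2, 3]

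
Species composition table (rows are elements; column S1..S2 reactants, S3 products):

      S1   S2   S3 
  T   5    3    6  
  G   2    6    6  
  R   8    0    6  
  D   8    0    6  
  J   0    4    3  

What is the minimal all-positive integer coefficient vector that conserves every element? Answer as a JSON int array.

Coefficients: [3, 3, 4]

T: 3·5+3·3 = 24 | 4·6 = 24
G: 3·2+3·6 = 24 | 4·6 = 24
R: 3·8+3·0 = 24 | 4·6 = 24
D: 3·8+3·0 = 24 | 4·6 = 24
J: 3·0+3·4 = 12 | 4·3 = 12
gcd(3,3,4) = 1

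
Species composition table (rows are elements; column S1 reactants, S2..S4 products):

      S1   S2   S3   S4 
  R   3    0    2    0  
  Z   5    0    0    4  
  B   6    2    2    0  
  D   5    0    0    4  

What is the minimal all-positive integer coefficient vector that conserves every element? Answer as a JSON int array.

Coefficients: [4, 6, 6, 5]

R: 4·3 = 12 | 6·0+6·2+5·0 = 12
Z: 4·5 = 20 | 6·0+6·0+5·4 = 20
B: 4·6 = 24 | 6·2+6·2+5·0 = 24
D: 4·5 = 20 | 6·0+6·0+5·4 = 20
gcd(4,6,6,5) = 1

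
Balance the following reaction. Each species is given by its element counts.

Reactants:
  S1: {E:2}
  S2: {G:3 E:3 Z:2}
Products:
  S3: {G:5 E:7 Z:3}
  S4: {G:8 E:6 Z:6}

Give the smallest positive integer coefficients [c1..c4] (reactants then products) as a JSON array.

Coefficients: [1, 6, 2, 1]

G: 1·0+6·3 = 18 | 2·5+1·8 = 18
E: 1·2+6·3 = 20 | 2·7+1·6 = 20
Z: 1·0+6·2 = 12 | 2·3+1·6 = 12
gcd(1,6,2,1) = 1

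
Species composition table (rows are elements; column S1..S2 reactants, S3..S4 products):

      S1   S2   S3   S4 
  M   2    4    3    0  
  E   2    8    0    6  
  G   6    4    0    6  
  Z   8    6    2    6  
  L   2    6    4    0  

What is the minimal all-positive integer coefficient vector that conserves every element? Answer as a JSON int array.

Coefficients: [3, 3, 6, 5]

M: 3·2+3·4 = 18 | 6·3+5·0 = 18
E: 3·2+3·8 = 30 | 6·0+5·6 = 30
G: 3·6+3·4 = 30 | 6·0+5·6 = 30
Z: 3·8+3·6 = 42 | 6·2+5·6 = 42
L: 3·2+3·6 = 24 | 6·4+5·0 = 24
gcd(3,3,6,5) = 1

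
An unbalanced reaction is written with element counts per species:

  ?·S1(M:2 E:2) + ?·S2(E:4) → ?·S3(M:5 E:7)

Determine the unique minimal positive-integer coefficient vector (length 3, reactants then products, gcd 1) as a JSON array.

M: 5·2+1·0 = 10 | 2·5 = 10
E: 5·2+1·4 = 14 | 2·7 = 14
gcd(5,1,2) = 1

Coefficients: [5, 1, 2]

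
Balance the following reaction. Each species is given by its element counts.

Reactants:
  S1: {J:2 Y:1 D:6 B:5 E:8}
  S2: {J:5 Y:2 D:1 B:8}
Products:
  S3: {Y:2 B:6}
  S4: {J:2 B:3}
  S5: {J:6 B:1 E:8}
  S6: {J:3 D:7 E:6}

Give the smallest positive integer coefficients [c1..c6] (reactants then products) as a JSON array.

Coefficients: [4, 4, 6, 5, 1, 4]

J: 4·2+4·5 = 28 | 6·0+5·2+1·6+4·3 = 28
Y: 4·1+4·2 = 12 | 6·2+5·0+1·0+4·0 = 12
D: 4·6+4·1 = 28 | 6·0+5·0+1·0+4·7 = 28
B: 4·5+4·8 = 52 | 6·6+5·3+1·1+4·0 = 52
E: 4·8+4·0 = 32 | 6·0+5·0+1·8+4·6 = 32
gcd(4,4,6,5,1,4) = 1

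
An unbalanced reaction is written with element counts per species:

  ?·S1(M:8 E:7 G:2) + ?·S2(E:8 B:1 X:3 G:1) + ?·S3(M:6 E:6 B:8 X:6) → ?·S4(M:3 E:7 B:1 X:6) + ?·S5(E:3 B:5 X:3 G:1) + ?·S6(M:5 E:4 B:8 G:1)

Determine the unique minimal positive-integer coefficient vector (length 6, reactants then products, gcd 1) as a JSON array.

M: 1·8+3·0+5·6 = 38 | 6·3+1·0+4·5 = 38
E: 1·7+3·8+5·6 = 61 | 6·7+1·3+4·4 = 61
B: 1·0+3·1+5·8 = 43 | 6·1+1·5+4·8 = 43
X: 1·0+3·3+5·6 = 39 | 6·6+1·3+4·0 = 39
G: 1·2+3·1+5·0 = 5 | 6·0+1·1+4·1 = 5
gcd(1,3,5,6,1,4) = 1

Coefficients: [1, 3, 5, 6, 1, 4]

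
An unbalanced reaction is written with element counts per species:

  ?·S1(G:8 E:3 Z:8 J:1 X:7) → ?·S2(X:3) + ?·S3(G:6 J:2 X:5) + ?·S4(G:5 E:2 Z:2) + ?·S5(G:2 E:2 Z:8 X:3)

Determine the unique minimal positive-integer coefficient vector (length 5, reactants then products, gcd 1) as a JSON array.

G: 6·8 = 48 | 4·0+3·6+4·5+5·2 = 48
E: 6·3 = 18 | 4·0+3·0+4·2+5·2 = 18
Z: 6·8 = 48 | 4·0+3·0+4·2+5·8 = 48
J: 6·1 = 6 | 4·0+3·2+4·0+5·0 = 6
X: 6·7 = 42 | 4·3+3·5+4·0+5·3 = 42
gcd(6,4,3,4,5) = 1

Coefficients: [6, 4, 3, 4, 5]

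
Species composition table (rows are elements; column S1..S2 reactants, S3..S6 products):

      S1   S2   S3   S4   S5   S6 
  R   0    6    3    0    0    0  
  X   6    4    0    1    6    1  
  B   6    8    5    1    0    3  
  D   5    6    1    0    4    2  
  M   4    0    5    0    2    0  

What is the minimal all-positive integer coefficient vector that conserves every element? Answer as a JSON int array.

Coefficients: [4, 1, 2, 4, 3, 6]

R: 4·0+1·6 = 6 | 2·3+4·0+3·0+6·0 = 6
X: 4·6+1·4 = 28 | 2·0+4·1+3·6+6·1 = 28
B: 4·6+1·8 = 32 | 2·5+4·1+3·0+6·3 = 32
D: 4·5+1·6 = 26 | 2·1+4·0+3·4+6·2 = 26
M: 4·4+1·0 = 16 | 2·5+4·0+3·2+6·0 = 16
gcd(4,1,2,4,3,6) = 1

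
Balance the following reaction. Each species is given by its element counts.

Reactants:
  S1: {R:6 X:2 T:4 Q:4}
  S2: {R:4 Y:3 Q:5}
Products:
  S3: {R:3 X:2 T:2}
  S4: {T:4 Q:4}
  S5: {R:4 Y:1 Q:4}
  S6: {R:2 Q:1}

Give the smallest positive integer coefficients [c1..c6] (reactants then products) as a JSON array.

Coefficients: [6, 1, 6, 3, 3, 5]

R: 6·6+1·4 = 40 | 6·3+3·0+3·4+5·2 = 40
Y: 6·0+1·3 = 3 | 6·0+3·0+3·1+5·0 = 3
X: 6·2+1·0 = 12 | 6·2+3·0+3·0+5·0 = 12
T: 6·4+1·0 = 24 | 6·2+3·4+3·0+5·0 = 24
Q: 6·4+1·5 = 29 | 6·0+3·4+3·4+5·1 = 29
gcd(6,1,6,3,3,5) = 1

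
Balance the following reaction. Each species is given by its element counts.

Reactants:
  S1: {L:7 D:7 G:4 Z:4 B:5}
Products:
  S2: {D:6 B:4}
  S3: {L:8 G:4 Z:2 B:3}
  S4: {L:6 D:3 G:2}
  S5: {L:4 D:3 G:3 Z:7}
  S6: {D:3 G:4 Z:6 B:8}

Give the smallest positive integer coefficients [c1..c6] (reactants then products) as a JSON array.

Coefficients: [6, 4, 2, 3, 2, 1]

L: 6·7 = 42 | 4·0+2·8+3·6+2·4+1·0 = 42
D: 6·7 = 42 | 4·6+2·0+3·3+2·3+1·3 = 42
G: 6·4 = 24 | 4·0+2·4+3·2+2·3+1·4 = 24
Z: 6·4 = 24 | 4·0+2·2+3·0+2·7+1·6 = 24
B: 6·5 = 30 | 4·4+2·3+3·0+2·0+1·8 = 30
gcd(6,4,2,3,2,1) = 1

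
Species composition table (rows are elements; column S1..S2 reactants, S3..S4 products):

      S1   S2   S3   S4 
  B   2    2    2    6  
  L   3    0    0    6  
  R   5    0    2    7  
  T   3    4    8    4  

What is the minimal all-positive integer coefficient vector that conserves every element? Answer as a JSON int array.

B: 4·2+5·2 = 18 | 3·2+2·6 = 18
L: 4·3+5·0 = 12 | 3·0+2·6 = 12
R: 4·5+5·0 = 20 | 3·2+2·7 = 20
T: 4·3+5·4 = 32 | 3·8+2·4 = 32
gcd(4,5,3,2) = 1

Coefficients: [4, 5, 3, 2]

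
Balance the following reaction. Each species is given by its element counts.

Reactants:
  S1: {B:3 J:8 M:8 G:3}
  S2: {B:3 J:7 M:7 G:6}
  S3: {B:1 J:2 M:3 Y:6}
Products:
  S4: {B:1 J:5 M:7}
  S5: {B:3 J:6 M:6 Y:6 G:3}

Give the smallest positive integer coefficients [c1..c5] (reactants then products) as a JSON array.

Coefficients: [4, 1, 6, 3, 6]

B: 4·3+1·3+6·1 = 21 | 3·1+6·3 = 21
J: 4·8+1·7+6·2 = 51 | 3·5+6·6 = 51
M: 4·8+1·7+6·3 = 57 | 3·7+6·6 = 57
Y: 4·0+1·0+6·6 = 36 | 3·0+6·6 = 36
G: 4·3+1·6+6·0 = 18 | 3·0+6·3 = 18
gcd(4,1,6,3,6) = 1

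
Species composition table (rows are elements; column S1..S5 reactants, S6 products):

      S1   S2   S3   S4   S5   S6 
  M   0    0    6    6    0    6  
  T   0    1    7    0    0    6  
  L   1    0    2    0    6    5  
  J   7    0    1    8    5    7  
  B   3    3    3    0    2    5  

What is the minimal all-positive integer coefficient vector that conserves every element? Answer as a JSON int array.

M: 2·0+1·0+5·6+1·6+3·0 = 36 | 6·6 = 36
T: 2·0+1·1+5·7+1·0+3·0 = 36 | 6·6 = 36
L: 2·1+1·0+5·2+1·0+3·6 = 30 | 6·5 = 30
J: 2·7+1·0+5·1+1·8+3·5 = 42 | 6·7 = 42
B: 2·3+1·3+5·3+1·0+3·2 = 30 | 6·5 = 30
gcd(2,1,5,1,3,6) = 1

Coefficients: [2, 1, 5, 1, 3, 6]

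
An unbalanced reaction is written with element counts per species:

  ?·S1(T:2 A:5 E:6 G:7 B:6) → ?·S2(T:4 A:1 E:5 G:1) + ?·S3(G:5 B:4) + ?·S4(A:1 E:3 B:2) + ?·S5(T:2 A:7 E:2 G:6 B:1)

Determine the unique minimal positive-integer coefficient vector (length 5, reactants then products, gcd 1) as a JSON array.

Coefficients: [4, 1, 3, 5, 2]

T: 4·2 = 8 | 1·4+3·0+5·0+2·2 = 8
A: 4·5 = 20 | 1·1+3·0+5·1+2·7 = 20
E: 4·6 = 24 | 1·5+3·0+5·3+2·2 = 24
G: 4·7 = 28 | 1·1+3·5+5·0+2·6 = 28
B: 4·6 = 24 | 1·0+3·4+5·2+2·1 = 24
gcd(4,1,3,5,2) = 1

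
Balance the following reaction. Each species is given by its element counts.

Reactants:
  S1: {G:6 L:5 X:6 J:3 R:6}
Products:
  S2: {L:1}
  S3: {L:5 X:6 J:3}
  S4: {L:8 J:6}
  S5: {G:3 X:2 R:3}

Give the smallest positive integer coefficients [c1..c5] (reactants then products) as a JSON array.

Coefficients: [3, 2, 1, 1, 6]

G: 3·6 = 18 | 2·0+1·0+1·0+6·3 = 18
L: 3·5 = 15 | 2·1+1·5+1·8+6·0 = 15
X: 3·6 = 18 | 2·0+1·6+1·0+6·2 = 18
J: 3·3 = 9 | 2·0+1·3+1·6+6·0 = 9
R: 3·6 = 18 | 2·0+1·0+1·0+6·3 = 18
gcd(3,2,1,1,6) = 1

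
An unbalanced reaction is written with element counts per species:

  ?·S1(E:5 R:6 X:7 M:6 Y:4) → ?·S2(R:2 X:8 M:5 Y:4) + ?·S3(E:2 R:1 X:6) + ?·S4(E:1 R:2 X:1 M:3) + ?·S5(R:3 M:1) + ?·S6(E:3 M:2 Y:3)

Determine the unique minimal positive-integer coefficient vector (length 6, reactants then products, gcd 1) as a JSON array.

E: 4·5 = 20 | 1·0+3·2+2·1+5·0+4·3 = 20
R: 4·6 = 24 | 1·2+3·1+2·2+5·3+4·0 = 24
X: 4·7 = 28 | 1·8+3·6+2·1+5·0+4·0 = 28
M: 4·6 = 24 | 1·5+3·0+2·3+5·1+4·2 = 24
Y: 4·4 = 16 | 1·4+3·0+2·0+5·0+4·3 = 16
gcd(4,1,3,2,5,4) = 1

Coefficients: [4, 1, 3, 2, 5, 4]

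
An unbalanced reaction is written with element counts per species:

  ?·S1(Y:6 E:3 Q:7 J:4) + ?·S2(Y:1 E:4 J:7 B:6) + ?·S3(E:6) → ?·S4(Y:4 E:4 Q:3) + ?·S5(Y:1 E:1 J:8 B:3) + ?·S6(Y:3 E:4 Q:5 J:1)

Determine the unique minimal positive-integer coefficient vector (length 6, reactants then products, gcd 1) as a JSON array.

Coefficients: [6, 2, 3, 4, 4, 6]

Y: 6·6+2·1+3·0 = 38 | 4·4+4·1+6·3 = 38
E: 6·3+2·4+3·6 = 44 | 4·4+4·1+6·4 = 44
Q: 6·7+2·0+3·0 = 42 | 4·3+4·0+6·5 = 42
J: 6·4+2·7+3·0 = 38 | 4·0+4·8+6·1 = 38
B: 6·0+2·6+3·0 = 12 | 4·0+4·3+6·0 = 12
gcd(6,2,3,4,4,6) = 1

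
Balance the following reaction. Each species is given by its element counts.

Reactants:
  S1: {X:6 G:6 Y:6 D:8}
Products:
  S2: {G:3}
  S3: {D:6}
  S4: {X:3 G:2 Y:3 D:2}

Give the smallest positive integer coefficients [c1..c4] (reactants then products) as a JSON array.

X: 3·6 = 18 | 2·0+2·0+6·3 = 18
G: 3·6 = 18 | 2·3+2·0+6·2 = 18
Y: 3·6 = 18 | 2·0+2·0+6·3 = 18
D: 3·8 = 24 | 2·0+2·6+6·2 = 24
gcd(3,2,2,6) = 1

Coefficients: [3, 2, 2, 6]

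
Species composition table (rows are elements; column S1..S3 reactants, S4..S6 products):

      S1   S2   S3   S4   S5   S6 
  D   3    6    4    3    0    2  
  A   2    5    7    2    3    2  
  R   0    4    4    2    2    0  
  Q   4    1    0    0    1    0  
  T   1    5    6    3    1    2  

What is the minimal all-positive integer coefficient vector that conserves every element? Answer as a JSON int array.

D: 1·3+1·6+4·4 = 25 | 5·3+5·0+5·2 = 25
A: 1·2+1·5+4·7 = 35 | 5·2+5·3+5·2 = 35
R: 1·0+1·4+4·4 = 20 | 5·2+5·2+5·0 = 20
Q: 1·4+1·1+4·0 = 5 | 5·0+5·1+5·0 = 5
T: 1·1+1·5+4·6 = 30 | 5·3+5·1+5·2 = 30
gcd(1,1,4,5,5,5) = 1

Coefficients: [1, 1, 4, 5, 5, 5]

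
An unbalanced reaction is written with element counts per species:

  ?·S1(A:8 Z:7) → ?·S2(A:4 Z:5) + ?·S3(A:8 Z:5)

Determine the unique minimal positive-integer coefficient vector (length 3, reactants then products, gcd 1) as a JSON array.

A: 5·8 = 40 | 4·4+3·8 = 40
Z: 5·7 = 35 | 4·5+3·5 = 35
gcd(5,4,3) = 1

Coefficients: [5, 4, 3]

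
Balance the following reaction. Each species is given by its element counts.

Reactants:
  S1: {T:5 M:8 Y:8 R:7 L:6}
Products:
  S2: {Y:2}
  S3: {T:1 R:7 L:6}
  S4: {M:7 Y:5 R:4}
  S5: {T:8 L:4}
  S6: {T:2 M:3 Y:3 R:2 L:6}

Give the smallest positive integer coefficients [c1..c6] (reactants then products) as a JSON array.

Coefficients: [6, 6, 2, 6, 3, 2]

T: 6·5 = 30 | 6·0+2·1+6·0+3·8+2·2 = 30
M: 6·8 = 48 | 6·0+2·0+6·7+3·0+2·3 = 48
Y: 6·8 = 48 | 6·2+2·0+6·5+3·0+2·3 = 48
R: 6·7 = 42 | 6·0+2·7+6·4+3·0+2·2 = 42
L: 6·6 = 36 | 6·0+2·6+6·0+3·4+2·6 = 36
gcd(6,6,2,6,3,2) = 1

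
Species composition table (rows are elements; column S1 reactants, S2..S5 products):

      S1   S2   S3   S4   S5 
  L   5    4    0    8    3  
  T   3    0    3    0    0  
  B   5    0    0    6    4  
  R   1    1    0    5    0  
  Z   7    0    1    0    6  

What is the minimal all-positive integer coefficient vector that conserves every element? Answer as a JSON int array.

L: 6·5 = 30 | 1·4+6·0+1·8+6·3 = 30
T: 6·3 = 18 | 1·0+6·3+1·0+6·0 = 18
B: 6·5 = 30 | 1·0+6·0+1·6+6·4 = 30
R: 6·1 = 6 | 1·1+6·0+1·5+6·0 = 6
Z: 6·7 = 42 | 1·0+6·1+1·0+6·6 = 42
gcd(6,1,6,1,6) = 1

Coefficients: [6, 1, 6, 1, 6]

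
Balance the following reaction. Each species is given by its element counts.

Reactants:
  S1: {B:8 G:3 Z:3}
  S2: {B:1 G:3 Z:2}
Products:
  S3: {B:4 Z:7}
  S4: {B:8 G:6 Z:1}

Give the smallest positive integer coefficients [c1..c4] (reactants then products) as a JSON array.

Coefficients: [6, 4, 3, 5]

B: 6·8+4·1 = 52 | 3·4+5·8 = 52
G: 6·3+4·3 = 30 | 3·0+5·6 = 30
Z: 6·3+4·2 = 26 | 3·7+5·1 = 26
gcd(6,4,3,5) = 1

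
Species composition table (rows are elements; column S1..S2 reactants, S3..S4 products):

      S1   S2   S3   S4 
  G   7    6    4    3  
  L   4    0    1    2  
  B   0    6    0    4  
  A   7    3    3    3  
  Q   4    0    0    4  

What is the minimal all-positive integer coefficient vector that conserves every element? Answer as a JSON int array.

Coefficients: [3, 2, 6, 3]

G: 3·7+2·6 = 33 | 6·4+3·3 = 33
L: 3·4+2·0 = 12 | 6·1+3·2 = 12
B: 3·0+2·6 = 12 | 6·0+3·4 = 12
A: 3·7+2·3 = 27 | 6·3+3·3 = 27
Q: 3·4+2·0 = 12 | 6·0+3·4 = 12
gcd(3,2,6,3) = 1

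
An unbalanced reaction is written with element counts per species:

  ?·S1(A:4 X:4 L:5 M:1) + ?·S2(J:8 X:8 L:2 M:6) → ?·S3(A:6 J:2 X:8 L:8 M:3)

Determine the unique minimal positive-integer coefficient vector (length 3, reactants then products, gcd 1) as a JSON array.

A: 6·4+1·0 = 24 | 4·6 = 24
J: 6·0+1·8 = 8 | 4·2 = 8
X: 6·4+1·8 = 32 | 4·8 = 32
L: 6·5+1·2 = 32 | 4·8 = 32
M: 6·1+1·6 = 12 | 4·3 = 12
gcd(6,1,4) = 1

Coefficients: [6, 1, 4]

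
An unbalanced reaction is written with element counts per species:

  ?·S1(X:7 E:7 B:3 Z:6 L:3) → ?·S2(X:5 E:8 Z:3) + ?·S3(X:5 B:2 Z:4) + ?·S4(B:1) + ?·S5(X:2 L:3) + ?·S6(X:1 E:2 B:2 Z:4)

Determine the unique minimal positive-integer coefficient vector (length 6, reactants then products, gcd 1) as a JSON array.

X: 6·7 = 42 | 4·5+1·5+6·0+6·2+5·1 = 42
E: 6·7 = 42 | 4·8+1·0+6·0+6·0+5·2 = 42
B: 6·3 = 18 | 4·0+1·2+6·1+6·0+5·2 = 18
Z: 6·6 = 36 | 4·3+1·4+6·0+6·0+5·4 = 36
L: 6·3 = 18 | 4·0+1·0+6·0+6·3+5·0 = 18
gcd(6,4,1,6,6,5) = 1

Coefficients: [6, 4, 1, 6, 6, 5]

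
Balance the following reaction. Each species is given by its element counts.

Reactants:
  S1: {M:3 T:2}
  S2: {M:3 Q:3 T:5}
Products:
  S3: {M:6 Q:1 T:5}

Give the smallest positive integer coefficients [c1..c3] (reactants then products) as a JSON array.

M: 5·3+1·3 = 18 | 3·6 = 18
Q: 5·0+1·3 = 3 | 3·1 = 3
T: 5·2+1·5 = 15 | 3·5 = 15
gcd(5,1,3) = 1

Coefficients: [5, 1, 3]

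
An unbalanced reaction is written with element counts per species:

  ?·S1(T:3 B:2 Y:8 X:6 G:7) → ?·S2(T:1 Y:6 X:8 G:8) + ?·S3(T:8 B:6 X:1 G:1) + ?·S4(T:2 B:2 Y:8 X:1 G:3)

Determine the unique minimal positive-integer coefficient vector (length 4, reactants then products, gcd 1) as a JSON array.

T: 6·3 = 18 | 4·1+1·8+3·2 = 18
B: 6·2 = 12 | 4·0+1·6+3·2 = 12
Y: 6·8 = 48 | 4·6+1·0+3·8 = 48
X: 6·6 = 36 | 4·8+1·1+3·1 = 36
G: 6·7 = 42 | 4·8+1·1+3·3 = 42
gcd(6,4,1,3) = 1

Coefficients: [6, 4, 1, 3]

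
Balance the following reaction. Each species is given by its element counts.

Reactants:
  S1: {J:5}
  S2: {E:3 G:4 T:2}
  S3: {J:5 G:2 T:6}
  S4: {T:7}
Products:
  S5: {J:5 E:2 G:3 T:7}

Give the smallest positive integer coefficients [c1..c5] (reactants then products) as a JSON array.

J: 5·5+4·0+1·5+4·0 = 30 | 6·5 = 30
E: 5·0+4·3+1·0+4·0 = 12 | 6·2 = 12
G: 5·0+4·4+1·2+4·0 = 18 | 6·3 = 18
T: 5·0+4·2+1·6+4·7 = 42 | 6·7 = 42
gcd(5,4,1,4,6) = 1

Coefficients: [5, 4, 1, 4, 6]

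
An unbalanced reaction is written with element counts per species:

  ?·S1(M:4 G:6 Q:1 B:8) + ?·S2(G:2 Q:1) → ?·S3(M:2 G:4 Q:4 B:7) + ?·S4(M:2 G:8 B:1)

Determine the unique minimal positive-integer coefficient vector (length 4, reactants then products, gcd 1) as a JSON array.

Coefficients: [1, 3, 1, 1]

M: 1·4+3·0 = 4 | 1·2+1·2 = 4
G: 1·6+3·2 = 12 | 1·4+1·8 = 12
Q: 1·1+3·1 = 4 | 1·4+1·0 = 4
B: 1·8+3·0 = 8 | 1·7+1·1 = 8
gcd(1,3,1,1) = 1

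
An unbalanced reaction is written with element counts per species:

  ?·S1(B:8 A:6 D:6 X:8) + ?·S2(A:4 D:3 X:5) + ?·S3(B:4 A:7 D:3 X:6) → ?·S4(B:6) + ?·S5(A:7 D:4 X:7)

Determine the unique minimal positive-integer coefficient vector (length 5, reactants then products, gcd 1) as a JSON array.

Coefficients: [1, 2, 4, 4, 6]

B: 1·8+2·0+4·4 = 24 | 4·6+6·0 = 24
A: 1·6+2·4+4·7 = 42 | 4·0+6·7 = 42
D: 1·6+2·3+4·3 = 24 | 4·0+6·4 = 24
X: 1·8+2·5+4·6 = 42 | 4·0+6·7 = 42
gcd(1,2,4,4,6) = 1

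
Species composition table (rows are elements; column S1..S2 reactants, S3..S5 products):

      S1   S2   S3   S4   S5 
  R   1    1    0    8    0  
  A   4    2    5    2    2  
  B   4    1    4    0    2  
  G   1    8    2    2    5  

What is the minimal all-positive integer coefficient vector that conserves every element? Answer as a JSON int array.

Coefficients: [4, 4, 2, 1, 6]

R: 4·1+4·1 = 8 | 2·0+1·8+6·0 = 8
A: 4·4+4·2 = 24 | 2·5+1·2+6·2 = 24
B: 4·4+4·1 = 20 | 2·4+1·0+6·2 = 20
G: 4·1+4·8 = 36 | 2·2+1·2+6·5 = 36
gcd(4,4,2,1,6) = 1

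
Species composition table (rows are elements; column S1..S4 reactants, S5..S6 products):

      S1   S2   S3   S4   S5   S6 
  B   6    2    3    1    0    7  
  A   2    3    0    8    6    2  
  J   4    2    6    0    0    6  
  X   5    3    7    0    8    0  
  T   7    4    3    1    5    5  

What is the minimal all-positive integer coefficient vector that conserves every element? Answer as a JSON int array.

B: 3·6+6·2+1·3+2·1 = 35 | 5·0+5·7 = 35
A: 3·2+6·3+1·0+2·8 = 40 | 5·6+5·2 = 40
J: 3·4+6·2+1·6+2·0 = 30 | 5·0+5·6 = 30
X: 3·5+6·3+1·7+2·0 = 40 | 5·8+5·0 = 40
T: 3·7+6·4+1·3+2·1 = 50 | 5·5+5·5 = 50
gcd(3,6,1,2,5,5) = 1

Coefficients: [3, 6, 1, 2, 5, 5]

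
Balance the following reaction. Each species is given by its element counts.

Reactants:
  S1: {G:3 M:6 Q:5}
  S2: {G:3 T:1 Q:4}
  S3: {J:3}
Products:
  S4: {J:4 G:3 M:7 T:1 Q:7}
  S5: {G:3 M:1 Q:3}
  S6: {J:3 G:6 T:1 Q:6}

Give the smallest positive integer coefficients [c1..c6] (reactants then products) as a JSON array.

Coefficients: [4, 4, 5, 3, 3, 1]

J: 4·0+4·0+5·3 = 15 | 3·4+3·0+1·3 = 15
G: 4·3+4·3+5·0 = 24 | 3·3+3·3+1·6 = 24
M: 4·6+4·0+5·0 = 24 | 3·7+3·1+1·0 = 24
T: 4·0+4·1+5·0 = 4 | 3·1+3·0+1·1 = 4
Q: 4·5+4·4+5·0 = 36 | 3·7+3·3+1·6 = 36
gcd(4,4,5,3,3,1) = 1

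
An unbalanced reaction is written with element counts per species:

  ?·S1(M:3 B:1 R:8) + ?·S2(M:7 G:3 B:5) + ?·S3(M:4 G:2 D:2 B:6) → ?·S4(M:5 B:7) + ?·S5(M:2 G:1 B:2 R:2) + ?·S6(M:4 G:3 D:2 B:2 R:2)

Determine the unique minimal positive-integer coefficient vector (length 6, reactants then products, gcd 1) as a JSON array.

M: 3·3+4·7+6·4 = 61 | 5·5+6·2+6·4 = 61
G: 3·0+4·3+6·2 = 24 | 5·0+6·1+6·3 = 24
D: 3·0+4·0+6·2 = 12 | 5·0+6·0+6·2 = 12
B: 3·1+4·5+6·6 = 59 | 5·7+6·2+6·2 = 59
R: 3·8+4·0+6·0 = 24 | 5·0+6·2+6·2 = 24
gcd(3,4,6,5,6,6) = 1

Coefficients: [3, 4, 6, 5, 6, 6]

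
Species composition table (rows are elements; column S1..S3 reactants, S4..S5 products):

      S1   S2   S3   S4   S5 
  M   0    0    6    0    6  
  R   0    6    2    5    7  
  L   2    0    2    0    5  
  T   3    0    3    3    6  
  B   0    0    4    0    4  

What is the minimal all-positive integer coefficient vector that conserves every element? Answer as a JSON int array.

Coefficients: [6, 5, 4, 2, 4]

M: 6·0+5·0+4·6 = 24 | 2·0+4·6 = 24
R: 6·0+5·6+4·2 = 38 | 2·5+4·7 = 38
L: 6·2+5·0+4·2 = 20 | 2·0+4·5 = 20
T: 6·3+5·0+4·3 = 30 | 2·3+4·6 = 30
B: 6·0+5·0+4·4 = 16 | 2·0+4·4 = 16
gcd(6,5,4,2,4) = 1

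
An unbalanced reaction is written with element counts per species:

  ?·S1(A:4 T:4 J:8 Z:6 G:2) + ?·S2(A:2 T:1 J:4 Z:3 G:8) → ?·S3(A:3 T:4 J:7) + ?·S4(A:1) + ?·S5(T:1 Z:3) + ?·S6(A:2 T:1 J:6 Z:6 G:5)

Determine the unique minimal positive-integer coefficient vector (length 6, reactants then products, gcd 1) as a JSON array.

A: 6·4+1·2 = 26 | 4·3+6·1+5·0+4·2 = 26
T: 6·4+1·1 = 25 | 4·4+6·0+5·1+4·1 = 25
J: 6·8+1·4 = 52 | 4·7+6·0+5·0+4·6 = 52
Z: 6·6+1·3 = 39 | 4·0+6·0+5·3+4·6 = 39
G: 6·2+1·8 = 20 | 4·0+6·0+5·0+4·5 = 20
gcd(6,1,4,6,5,4) = 1

Coefficients: [6, 1, 4, 6, 5, 4]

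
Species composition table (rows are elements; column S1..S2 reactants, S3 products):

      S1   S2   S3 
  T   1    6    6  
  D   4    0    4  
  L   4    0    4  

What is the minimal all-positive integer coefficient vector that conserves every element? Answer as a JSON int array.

Coefficients: [6, 5, 6]

T: 6·1+5·6 = 36 | 6·6 = 36
D: 6·4+5·0 = 24 | 6·4 = 24
L: 6·4+5·0 = 24 | 6·4 = 24
gcd(6,5,6) = 1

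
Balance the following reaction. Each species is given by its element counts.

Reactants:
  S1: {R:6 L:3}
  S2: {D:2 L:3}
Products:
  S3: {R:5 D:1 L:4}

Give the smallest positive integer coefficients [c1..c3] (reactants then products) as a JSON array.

R: 5·6+3·0 = 30 | 6·5 = 30
D: 5·0+3·2 = 6 | 6·1 = 6
L: 5·3+3·3 = 24 | 6·4 = 24
gcd(5,3,6) = 1

Coefficients: [5, 3, 6]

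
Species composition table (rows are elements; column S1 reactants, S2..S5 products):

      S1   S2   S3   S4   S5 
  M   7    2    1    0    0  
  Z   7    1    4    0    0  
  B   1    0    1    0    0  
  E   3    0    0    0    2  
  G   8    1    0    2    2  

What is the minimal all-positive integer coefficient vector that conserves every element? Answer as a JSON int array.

Coefficients: [2, 6, 2, 2, 3]

M: 2·7 = 14 | 6·2+2·1+2·0+3·0 = 14
Z: 2·7 = 14 | 6·1+2·4+2·0+3·0 = 14
B: 2·1 = 2 | 6·0+2·1+2·0+3·0 = 2
E: 2·3 = 6 | 6·0+2·0+2·0+3·2 = 6
G: 2·8 = 16 | 6·1+2·0+2·2+3·2 = 16
gcd(2,6,2,2,3) = 1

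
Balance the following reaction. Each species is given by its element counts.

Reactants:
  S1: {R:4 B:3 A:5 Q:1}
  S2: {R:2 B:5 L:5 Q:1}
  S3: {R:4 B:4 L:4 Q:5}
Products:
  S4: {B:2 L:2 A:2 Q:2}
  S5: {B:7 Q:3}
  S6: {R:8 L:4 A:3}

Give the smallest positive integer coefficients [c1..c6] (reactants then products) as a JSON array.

Coefficients: [3, 2, 2, 3, 3, 3]

R: 3·4+2·2+2·4 = 24 | 3·0+3·0+3·8 = 24
B: 3·3+2·5+2·4 = 27 | 3·2+3·7+3·0 = 27
L: 3·0+2·5+2·4 = 18 | 3·2+3·0+3·4 = 18
A: 3·5+2·0+2·0 = 15 | 3·2+3·0+3·3 = 15
Q: 3·1+2·1+2·5 = 15 | 3·2+3·3+3·0 = 15
gcd(3,2,2,3,3,3) = 1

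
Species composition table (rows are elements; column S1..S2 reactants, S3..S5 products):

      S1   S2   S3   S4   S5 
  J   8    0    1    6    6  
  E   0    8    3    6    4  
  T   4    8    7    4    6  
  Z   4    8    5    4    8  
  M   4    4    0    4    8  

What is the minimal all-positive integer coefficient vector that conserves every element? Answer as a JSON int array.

Coefficients: [5, 5, 4, 2, 4]

J: 5·8+5·0 = 40 | 4·1+2·6+4·6 = 40
E: 5·0+5·8 = 40 | 4·3+2·6+4·4 = 40
T: 5·4+5·8 = 60 | 4·7+2·4+4·6 = 60
Z: 5·4+5·8 = 60 | 4·5+2·4+4·8 = 60
M: 5·4+5·4 = 40 | 4·0+2·4+4·8 = 40
gcd(5,5,4,2,4) = 1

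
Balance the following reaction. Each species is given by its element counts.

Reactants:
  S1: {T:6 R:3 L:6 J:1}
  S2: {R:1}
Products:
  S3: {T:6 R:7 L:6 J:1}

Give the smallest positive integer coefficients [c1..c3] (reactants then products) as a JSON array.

T: 1·6+4·0 = 6 | 1·6 = 6
R: 1·3+4·1 = 7 | 1·7 = 7
L: 1·6+4·0 = 6 | 1·6 = 6
J: 1·1+4·0 = 1 | 1·1 = 1
gcd(1,4,1) = 1

Coefficients: [1, 4, 1]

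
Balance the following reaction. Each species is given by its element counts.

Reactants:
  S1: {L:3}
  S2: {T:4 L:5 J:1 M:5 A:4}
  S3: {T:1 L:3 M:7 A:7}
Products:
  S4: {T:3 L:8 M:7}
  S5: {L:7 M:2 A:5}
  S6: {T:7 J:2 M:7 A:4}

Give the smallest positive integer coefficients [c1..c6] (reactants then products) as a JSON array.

T: 2·0+4·4+1·1 = 17 | 1·3+3·0+2·7 = 17
L: 2·3+4·5+1·3 = 29 | 1·8+3·7+2·0 = 29
J: 2·0+4·1+1·0 = 4 | 1·0+3·0+2·2 = 4
M: 2·0+4·5+1·7 = 27 | 1·7+3·2+2·7 = 27
A: 2·0+4·4+1·7 = 23 | 1·0+3·5+2·4 = 23
gcd(2,4,1,1,3,2) = 1

Coefficients: [2, 4, 1, 1, 3, 2]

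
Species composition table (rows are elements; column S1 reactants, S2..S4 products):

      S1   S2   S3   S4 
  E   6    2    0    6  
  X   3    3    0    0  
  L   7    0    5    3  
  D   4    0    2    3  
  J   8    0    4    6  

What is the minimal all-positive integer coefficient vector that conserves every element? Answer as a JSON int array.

Coefficients: [3, 3, 3, 2]

E: 3·6 = 18 | 3·2+3·0+2·6 = 18
X: 3·3 = 9 | 3·3+3·0+2·0 = 9
L: 3·7 = 21 | 3·0+3·5+2·3 = 21
D: 3·4 = 12 | 3·0+3·2+2·3 = 12
J: 3·8 = 24 | 3·0+3·4+2·6 = 24
gcd(3,3,3,2) = 1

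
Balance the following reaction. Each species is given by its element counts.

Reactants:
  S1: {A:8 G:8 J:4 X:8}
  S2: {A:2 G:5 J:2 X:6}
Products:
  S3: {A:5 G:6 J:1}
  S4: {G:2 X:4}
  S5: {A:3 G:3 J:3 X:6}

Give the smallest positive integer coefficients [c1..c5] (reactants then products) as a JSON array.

Coefficients: [3, 3, 3, 3, 5]

A: 3·8+3·2 = 30 | 3·5+3·0+5·3 = 30
G: 3·8+3·5 = 39 | 3·6+3·2+5·3 = 39
J: 3·4+3·2 = 18 | 3·1+3·0+5·3 = 18
X: 3·8+3·6 = 42 | 3·0+3·4+5·6 = 42
gcd(3,3,3,3,5) = 1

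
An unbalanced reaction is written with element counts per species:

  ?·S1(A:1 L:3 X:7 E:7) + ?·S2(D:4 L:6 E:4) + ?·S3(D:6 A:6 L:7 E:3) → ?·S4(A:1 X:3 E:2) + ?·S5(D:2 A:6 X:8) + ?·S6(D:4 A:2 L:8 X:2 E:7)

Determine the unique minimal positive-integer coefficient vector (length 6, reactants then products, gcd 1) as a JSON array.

Coefficients: [5, 2, 3, 5, 1, 6]

D: 5·0+2·4+3·6 = 26 | 5·0+1·2+6·4 = 26
A: 5·1+2·0+3·6 = 23 | 5·1+1·6+6·2 = 23
L: 5·3+2·6+3·7 = 48 | 5·0+1·0+6·8 = 48
X: 5·7+2·0+3·0 = 35 | 5·3+1·8+6·2 = 35
E: 5·7+2·4+3·3 = 52 | 5·2+1·0+6·7 = 52
gcd(5,2,3,5,1,6) = 1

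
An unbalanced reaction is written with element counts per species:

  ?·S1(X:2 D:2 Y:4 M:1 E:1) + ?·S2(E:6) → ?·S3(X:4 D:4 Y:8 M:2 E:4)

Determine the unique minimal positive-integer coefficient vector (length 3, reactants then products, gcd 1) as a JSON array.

X: 6·2+1·0 = 12 | 3·4 = 12
D: 6·2+1·0 = 12 | 3·4 = 12
Y: 6·4+1·0 = 24 | 3·8 = 24
M: 6·1+1·0 = 6 | 3·2 = 6
E: 6·1+1·6 = 12 | 3·4 = 12
gcd(6,1,3) = 1

Coefficients: [6, 1, 3]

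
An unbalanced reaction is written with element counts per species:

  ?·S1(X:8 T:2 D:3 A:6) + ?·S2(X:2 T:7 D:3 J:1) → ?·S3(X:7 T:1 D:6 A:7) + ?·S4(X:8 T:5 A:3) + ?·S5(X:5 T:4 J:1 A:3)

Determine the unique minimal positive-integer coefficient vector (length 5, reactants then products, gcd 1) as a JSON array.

X: 5·8+1·2 = 42 | 3·7+2·8+1·5 = 42
T: 5·2+1·7 = 17 | 3·1+2·5+1·4 = 17
D: 5·3+1·3 = 18 | 3·6+2·0+1·0 = 18
J: 5·0+1·1 = 1 | 3·0+2·0+1·1 = 1
A: 5·6+1·0 = 30 | 3·7+2·3+1·3 = 30
gcd(5,1,3,2,1) = 1

Coefficients: [5, 1, 3, 2, 1]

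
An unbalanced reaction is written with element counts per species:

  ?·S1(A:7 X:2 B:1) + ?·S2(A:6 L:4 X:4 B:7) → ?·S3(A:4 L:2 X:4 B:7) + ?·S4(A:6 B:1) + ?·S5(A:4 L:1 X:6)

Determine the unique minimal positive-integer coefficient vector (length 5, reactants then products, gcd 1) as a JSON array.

Coefficients: [6, 1, 1, 6, 2]

A: 6·7+1·6 = 48 | 1·4+6·6+2·4 = 48
L: 6·0+1·4 = 4 | 1·2+6·0+2·1 = 4
X: 6·2+1·4 = 16 | 1·4+6·0+2·6 = 16
B: 6·1+1·7 = 13 | 1·7+6·1+2·0 = 13
gcd(6,1,1,6,2) = 1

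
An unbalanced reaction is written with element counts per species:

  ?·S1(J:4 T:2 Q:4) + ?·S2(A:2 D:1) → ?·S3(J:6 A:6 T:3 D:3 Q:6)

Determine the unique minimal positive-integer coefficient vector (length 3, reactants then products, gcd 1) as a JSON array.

J: 3·4+6·0 = 12 | 2·6 = 12
A: 3·0+6·2 = 12 | 2·6 = 12
T: 3·2+6·0 = 6 | 2·3 = 6
D: 3·0+6·1 = 6 | 2·3 = 6
Q: 3·4+6·0 = 12 | 2·6 = 12
gcd(3,6,2) = 1

Coefficients: [3, 6, 2]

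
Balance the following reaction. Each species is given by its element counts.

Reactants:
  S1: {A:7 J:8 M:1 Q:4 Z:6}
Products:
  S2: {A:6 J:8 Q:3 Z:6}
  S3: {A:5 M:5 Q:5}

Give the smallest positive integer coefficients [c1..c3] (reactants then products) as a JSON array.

Coefficients: [5, 5, 1]

A: 5·7 = 35 | 5·6+1·5 = 35
J: 5·8 = 40 | 5·8+1·0 = 40
M: 5·1 = 5 | 5·0+1·5 = 5
Q: 5·4 = 20 | 5·3+1·5 = 20
Z: 5·6 = 30 | 5·6+1·0 = 30
gcd(5,5,1) = 1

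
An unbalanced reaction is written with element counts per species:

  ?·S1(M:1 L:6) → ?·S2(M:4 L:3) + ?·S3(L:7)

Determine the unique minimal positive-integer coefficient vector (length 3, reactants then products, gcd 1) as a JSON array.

Coefficients: [4, 1, 3]

M: 4·1 = 4 | 1·4+3·0 = 4
L: 4·6 = 24 | 1·3+3·7 = 24
gcd(4,1,3) = 1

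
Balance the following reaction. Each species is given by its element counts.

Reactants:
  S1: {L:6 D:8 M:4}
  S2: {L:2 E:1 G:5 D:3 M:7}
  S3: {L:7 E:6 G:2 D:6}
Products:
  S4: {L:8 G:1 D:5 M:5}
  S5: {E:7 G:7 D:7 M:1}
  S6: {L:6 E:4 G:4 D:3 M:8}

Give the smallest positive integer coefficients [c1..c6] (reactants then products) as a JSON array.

Coefficients: [1, 5, 4, 4, 3, 2]

L: 1·6+5·2+4·7 = 44 | 4·8+3·0+2·6 = 44
E: 1·0+5·1+4·6 = 29 | 4·0+3·7+2·4 = 29
G: 1·0+5·5+4·2 = 33 | 4·1+3·7+2·4 = 33
D: 1·8+5·3+4·6 = 47 | 4·5+3·7+2·3 = 47
M: 1·4+5·7+4·0 = 39 | 4·5+3·1+2·8 = 39
gcd(1,5,4,4,3,2) = 1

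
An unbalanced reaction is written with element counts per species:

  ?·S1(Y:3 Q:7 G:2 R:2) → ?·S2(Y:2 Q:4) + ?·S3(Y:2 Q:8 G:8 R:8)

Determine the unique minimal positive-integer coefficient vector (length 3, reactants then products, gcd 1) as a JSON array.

Y: 4·3 = 12 | 5·2+1·2 = 12
Q: 4·7 = 28 | 5·4+1·8 = 28
G: 4·2 = 8 | 5·0+1·8 = 8
R: 4·2 = 8 | 5·0+1·8 = 8
gcd(4,5,1) = 1

Coefficients: [4, 5, 1]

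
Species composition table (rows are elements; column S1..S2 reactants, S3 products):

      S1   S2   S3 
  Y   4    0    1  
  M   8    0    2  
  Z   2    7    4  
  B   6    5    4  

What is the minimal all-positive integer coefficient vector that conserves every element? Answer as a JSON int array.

Coefficients: [1, 2, 4]

Y: 1·4+2·0 = 4 | 4·1 = 4
M: 1·8+2·0 = 8 | 4·2 = 8
Z: 1·2+2·7 = 16 | 4·4 = 16
B: 1·6+2·5 = 16 | 4·4 = 16
gcd(1,2,4) = 1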